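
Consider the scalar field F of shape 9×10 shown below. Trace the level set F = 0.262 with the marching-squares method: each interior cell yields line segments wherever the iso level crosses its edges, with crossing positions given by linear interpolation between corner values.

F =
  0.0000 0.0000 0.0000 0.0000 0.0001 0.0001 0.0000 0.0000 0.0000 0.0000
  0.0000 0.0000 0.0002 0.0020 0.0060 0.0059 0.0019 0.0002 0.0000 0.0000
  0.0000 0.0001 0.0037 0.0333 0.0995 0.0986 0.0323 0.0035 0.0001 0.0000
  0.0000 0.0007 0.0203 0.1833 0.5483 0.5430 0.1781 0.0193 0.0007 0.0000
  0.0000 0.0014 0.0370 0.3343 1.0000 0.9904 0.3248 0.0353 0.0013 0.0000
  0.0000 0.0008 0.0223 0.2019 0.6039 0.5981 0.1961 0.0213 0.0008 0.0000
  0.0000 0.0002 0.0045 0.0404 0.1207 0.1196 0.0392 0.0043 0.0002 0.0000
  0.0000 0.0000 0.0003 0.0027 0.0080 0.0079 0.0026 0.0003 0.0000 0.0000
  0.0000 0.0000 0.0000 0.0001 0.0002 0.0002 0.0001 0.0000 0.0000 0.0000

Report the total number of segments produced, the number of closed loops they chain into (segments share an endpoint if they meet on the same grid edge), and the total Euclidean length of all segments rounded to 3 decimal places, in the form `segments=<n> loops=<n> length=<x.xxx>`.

cell (2,3): code 0100 → (2.362,4.000)–(3.000,3.216)
cell (2,4): code 1100 → (2.368,5.000)–(2.362,4.000)
cell (2,5): code 1000 → (3.000,5.770)–(2.368,5.000)
cell (3,2): code 0100 → (3.521,3.000)–(4.000,2.757)
cell (3,3): code 1110 → (3.000,3.216)–(3.521,3.000)
cell (3,5): code 1101 → (3.572,6.000)–(3.000,5.770)
cell (3,6): code 1000 → (4.000,6.217)–(3.572,6.000)
cell (4,2): code 0010 → (4.000,2.757)–(4.546,3.000)
cell (4,3): code 0111 → (4.546,3.000)–(5.000,3.150)
cell (4,5): code 1011 → (5.000,5.836)–(4.488,6.000)
cell (4,6): code 0001 → (4.488,6.000)–(4.000,6.217)
cell (5,3): code 0010 → (5.000,3.150)–(5.708,4.000)
cell (5,4): code 0011 → (5.708,4.000)–(5.702,5.000)
cell (5,5): code 0001 → (5.702,5.000)–(5.000,5.836)
total: 14 segments, chained into 1 closed loop(s), length Σ = 10.550500

segments=14 loops=1 length=10.550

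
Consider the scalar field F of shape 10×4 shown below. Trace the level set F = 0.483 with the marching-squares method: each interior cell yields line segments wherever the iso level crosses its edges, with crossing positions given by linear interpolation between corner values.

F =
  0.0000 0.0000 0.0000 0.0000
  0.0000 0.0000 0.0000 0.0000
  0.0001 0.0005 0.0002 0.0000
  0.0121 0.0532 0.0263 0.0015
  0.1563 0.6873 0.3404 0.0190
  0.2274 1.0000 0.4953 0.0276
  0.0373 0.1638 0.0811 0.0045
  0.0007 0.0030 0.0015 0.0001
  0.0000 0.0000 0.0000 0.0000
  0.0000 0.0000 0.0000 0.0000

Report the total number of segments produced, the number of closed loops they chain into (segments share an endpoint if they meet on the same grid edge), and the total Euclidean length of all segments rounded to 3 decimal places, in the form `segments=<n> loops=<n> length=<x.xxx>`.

segments=8 loops=1 length=5.416

cell (3,0): code 0100 → (3.678,1.000)–(4.000,0.615)
cell (3,1): code 1000 → (4.000,1.589)–(3.678,1.000)
cell (4,0): code 0110 → (4.000,0.615)–(5.000,0.331)
cell (4,1): code 1101 → (4.921,2.000)–(4.000,1.589)
cell (4,2): code 1000 → (5.000,2.026)–(4.921,2.000)
cell (5,0): code 0010 → (5.000,0.331)–(5.618,1.000)
cell (5,1): code 0011 → (5.618,1.000)–(5.030,2.000)
cell (5,2): code 0001 → (5.030,2.000)–(5.000,2.026)
total: 8 segments, chained into 1 closed loop(s), length Σ = 5.415736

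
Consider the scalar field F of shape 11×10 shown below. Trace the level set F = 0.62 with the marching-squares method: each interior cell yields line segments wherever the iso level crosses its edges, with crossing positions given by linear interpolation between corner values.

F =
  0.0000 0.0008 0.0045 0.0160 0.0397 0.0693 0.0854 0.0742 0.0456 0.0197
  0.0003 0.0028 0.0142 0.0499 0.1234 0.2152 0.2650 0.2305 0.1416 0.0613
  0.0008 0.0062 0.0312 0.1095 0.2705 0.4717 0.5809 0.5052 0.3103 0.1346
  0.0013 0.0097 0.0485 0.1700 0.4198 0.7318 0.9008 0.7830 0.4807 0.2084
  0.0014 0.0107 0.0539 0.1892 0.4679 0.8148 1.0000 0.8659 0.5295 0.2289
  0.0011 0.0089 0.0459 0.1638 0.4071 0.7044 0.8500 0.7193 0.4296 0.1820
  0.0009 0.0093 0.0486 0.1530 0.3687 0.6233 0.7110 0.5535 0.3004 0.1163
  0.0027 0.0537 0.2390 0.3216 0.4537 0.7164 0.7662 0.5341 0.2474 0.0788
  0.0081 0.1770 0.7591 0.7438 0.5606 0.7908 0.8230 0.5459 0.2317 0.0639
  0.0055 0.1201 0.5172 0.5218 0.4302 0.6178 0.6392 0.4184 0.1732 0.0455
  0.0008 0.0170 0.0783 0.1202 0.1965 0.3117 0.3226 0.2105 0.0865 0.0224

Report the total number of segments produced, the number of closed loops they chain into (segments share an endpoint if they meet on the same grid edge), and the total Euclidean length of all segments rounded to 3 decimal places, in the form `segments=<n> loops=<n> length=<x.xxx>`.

segments=26 loops=2 length=22.216

cell (2,4): code 0100 → (2.570,5.000)–(3.000,4.642)
cell (2,5): code 1100 → (2.122,6.000)–(2.570,5.000)
cell (2,6): code 1100 → (2.413,7.000)–(2.122,6.000)
cell (2,7): code 1000 → (3.000,7.539)–(2.413,7.000)
cell (3,4): code 0110 → (3.000,4.642)–(4.000,4.438)
cell (3,7): code 1001 → (4.000,7.731)–(3.000,7.539)
cell (4,4): code 0110 → (4.000,4.438)–(5.000,4.716)
cell (4,7): code 1001 → (5.000,7.343)–(4.000,7.731)
cell (5,4): code 0110 → (5.000,4.716)–(6.000,4.987)
cell (5,6): code 1011 → (6.000,6.578)–(5.599,7.000)
cell (5,7): code 0001 → (5.599,7.000)–(5.000,7.343)
cell (6,4): code 0110 → (6.000,4.987)–(7.000,4.633)
cell (6,6): code 1001 → (7.000,6.630)–(6.000,6.578)
cell (7,1): code 0100 → (7.733,2.000)–(8.000,1.761)
cell (7,2): code 1100 → (7.707,3.000)–(7.733,2.000)
cell (7,3): code 1000 → (8.000,3.676)–(7.707,3.000)
cell (7,4): code 0110 → (7.000,4.633)–(8.000,4.258)
cell (7,6): code 1001 → (8.000,6.733)–(7.000,6.630)
cell (8,1): code 0010 → (8.000,1.761)–(8.575,2.000)
cell (8,2): code 0011 → (8.575,2.000)–(8.558,3.000)
cell (8,3): code 0001 → (8.558,3.000)–(8.000,3.676)
cell (8,4): code 0010 → (8.000,4.258)–(8.987,5.000)
cell (8,5): code 0111 → (8.987,5.000)–(9.000,5.103)
cell (8,6): code 1001 → (9.000,6.087)–(8.000,6.733)
cell (9,5): code 0010 → (9.000,5.103)–(9.061,6.000)
cell (9,6): code 0001 → (9.061,6.000)–(9.000,6.087)
total: 26 segments, chained into 2 closed loop(s), length Σ = 22.215610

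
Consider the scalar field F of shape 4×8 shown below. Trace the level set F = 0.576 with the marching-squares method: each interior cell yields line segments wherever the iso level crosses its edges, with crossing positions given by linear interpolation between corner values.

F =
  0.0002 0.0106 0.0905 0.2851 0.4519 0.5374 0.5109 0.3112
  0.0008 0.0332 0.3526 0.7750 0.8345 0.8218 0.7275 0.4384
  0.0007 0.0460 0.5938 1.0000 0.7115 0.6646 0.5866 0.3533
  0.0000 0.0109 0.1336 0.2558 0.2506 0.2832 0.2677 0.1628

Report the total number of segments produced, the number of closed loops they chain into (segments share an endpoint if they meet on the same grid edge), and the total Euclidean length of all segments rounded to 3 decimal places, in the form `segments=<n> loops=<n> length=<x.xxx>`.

segments=14 loops=1 length=11.117

cell (0,2): code 0100 → (0.594,3.000)–(1.000,2.529)
cell (0,3): code 1100 → (0.324,4.000)–(0.594,3.000)
cell (0,4): code 1100 → (0.136,5.000)–(0.324,4.000)
cell (0,5): code 1100 → (0.301,6.000)–(0.136,5.000)
cell (0,6): code 1000 → (1.000,6.524)–(0.301,6.000)
cell (1,1): code 0100 → (1.926,2.000)–(2.000,1.968)
cell (1,2): code 1110 → (1.000,2.529)–(1.926,2.000)
cell (1,6): code 1001 → (2.000,6.045)–(1.000,6.524)
cell (2,1): code 0010 → (2.000,1.968)–(2.039,2.000)
cell (2,2): code 0011 → (2.039,2.000)–(2.570,3.000)
cell (2,3): code 0011 → (2.570,3.000)–(2.294,4.000)
cell (2,4): code 0011 → (2.294,4.000)–(2.232,5.000)
cell (2,5): code 0011 → (2.232,5.000)–(2.033,6.000)
cell (2,6): code 0001 → (2.033,6.000)–(2.000,6.045)
total: 14 segments, chained into 1 closed loop(s), length Σ = 11.116584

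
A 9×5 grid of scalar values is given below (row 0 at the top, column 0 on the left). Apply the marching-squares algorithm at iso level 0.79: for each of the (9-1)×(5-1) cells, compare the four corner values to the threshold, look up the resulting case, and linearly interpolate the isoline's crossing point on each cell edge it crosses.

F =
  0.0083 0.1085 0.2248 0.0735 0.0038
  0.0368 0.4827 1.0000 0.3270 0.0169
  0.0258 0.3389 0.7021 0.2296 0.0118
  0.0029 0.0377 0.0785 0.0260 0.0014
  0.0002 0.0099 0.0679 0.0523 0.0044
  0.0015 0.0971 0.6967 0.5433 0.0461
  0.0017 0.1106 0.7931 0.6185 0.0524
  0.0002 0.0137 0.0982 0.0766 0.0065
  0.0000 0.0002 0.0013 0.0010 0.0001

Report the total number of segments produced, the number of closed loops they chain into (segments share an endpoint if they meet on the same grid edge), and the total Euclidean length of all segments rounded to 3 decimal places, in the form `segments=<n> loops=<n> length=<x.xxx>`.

segments=8 loops=2 length=2.580

cell (0,1): code 0100 → (0.729,2.000)–(1.000,1.594)
cell (0,2): code 1000 → (1.000,2.312)–(0.729,2.000)
cell (1,1): code 0010 → (1.000,1.594)–(1.705,2.000)
cell (1,2): code 0001 → (1.705,2.000)–(1.000,2.312)
cell (5,1): code 0100 → (5.968,2.000)–(6.000,1.995)
cell (5,2): code 1000 → (6.000,2.018)–(5.968,2.000)
cell (6,1): code 0010 → (6.000,1.995)–(6.004,2.000)
cell (6,2): code 0001 → (6.004,2.000)–(6.000,2.018)
total: 8 segments, chained into 2 closed loop(s), length Σ = 2.579523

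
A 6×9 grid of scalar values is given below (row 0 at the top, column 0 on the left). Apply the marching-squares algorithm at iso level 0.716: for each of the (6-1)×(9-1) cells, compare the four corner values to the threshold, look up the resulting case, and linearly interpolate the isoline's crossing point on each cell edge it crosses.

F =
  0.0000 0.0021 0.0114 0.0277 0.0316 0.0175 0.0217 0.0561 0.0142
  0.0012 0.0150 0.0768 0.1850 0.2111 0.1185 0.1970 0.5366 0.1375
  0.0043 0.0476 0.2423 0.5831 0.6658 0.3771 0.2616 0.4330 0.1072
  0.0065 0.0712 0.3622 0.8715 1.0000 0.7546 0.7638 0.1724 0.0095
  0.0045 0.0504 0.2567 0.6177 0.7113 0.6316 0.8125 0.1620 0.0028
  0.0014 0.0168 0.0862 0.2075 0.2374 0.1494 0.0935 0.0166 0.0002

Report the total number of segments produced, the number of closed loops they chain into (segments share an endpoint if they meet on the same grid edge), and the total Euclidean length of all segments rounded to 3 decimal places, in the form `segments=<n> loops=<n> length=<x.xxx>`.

cell (2,2): code 0100 → (2.461,3.000)–(3.000,2.695)
cell (2,3): code 1100 → (2.150,4.000)–(2.461,3.000)
cell (2,4): code 1100 → (2.898,5.000)–(2.150,4.000)
cell (2,5): code 1100 → (2.905,6.000)–(2.898,5.000)
cell (2,6): code 1000 → (3.000,6.081)–(2.905,6.000)
cell (3,2): code 0010 → (3.000,2.695)–(3.613,3.000)
cell (3,3): code 0011 → (3.613,3.000)–(3.984,4.000)
cell (3,4): code 0011 → (3.984,4.000)–(3.314,5.000)
cell (3,5): code 0111 → (3.314,5.000)–(4.000,5.467)
cell (3,6): code 1001 → (4.000,6.148)–(3.000,6.081)
cell (4,5): code 0010 → (4.000,5.467)–(4.134,6.000)
cell (4,6): code 0001 → (4.134,6.000)–(4.000,6.148)
total: 12 segments, chained into 1 closed loop(s), length Σ = 9.577148

segments=12 loops=1 length=9.577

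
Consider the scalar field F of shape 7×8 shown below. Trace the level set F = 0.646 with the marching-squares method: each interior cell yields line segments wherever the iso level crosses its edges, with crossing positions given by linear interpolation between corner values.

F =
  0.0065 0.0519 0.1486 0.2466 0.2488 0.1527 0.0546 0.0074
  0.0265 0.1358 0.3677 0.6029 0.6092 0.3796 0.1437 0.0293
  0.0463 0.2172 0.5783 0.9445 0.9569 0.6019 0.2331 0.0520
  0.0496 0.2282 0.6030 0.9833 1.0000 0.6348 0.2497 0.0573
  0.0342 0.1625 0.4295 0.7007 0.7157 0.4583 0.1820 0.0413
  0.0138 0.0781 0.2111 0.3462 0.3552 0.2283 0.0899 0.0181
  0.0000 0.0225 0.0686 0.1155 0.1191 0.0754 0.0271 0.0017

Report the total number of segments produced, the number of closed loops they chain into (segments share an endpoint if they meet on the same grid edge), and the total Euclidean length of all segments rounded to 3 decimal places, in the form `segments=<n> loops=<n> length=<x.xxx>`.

segments=10 loops=1 length=9.473

cell (1,2): code 0100 → (1.126,3.000)–(2.000,2.185)
cell (1,3): code 1100 → (1.106,4.000)–(1.126,3.000)
cell (1,4): code 1000 → (2.000,4.876)–(1.106,4.000)
cell (2,2): code 0110 → (2.000,2.185)–(3.000,2.113)
cell (2,4): code 1001 → (3.000,4.969)–(2.000,4.876)
cell (3,2): code 0110 → (3.000,2.113)–(4.000,2.798)
cell (3,4): code 1001 → (4.000,4.271)–(3.000,4.969)
cell (4,2): code 0010 → (4.000,2.798)–(4.154,3.000)
cell (4,3): code 0011 → (4.154,3.000)–(4.193,4.000)
cell (4,4): code 0001 → (4.193,4.000)–(4.000,4.271)
total: 10 segments, chained into 1 closed loop(s), length Σ = 9.473252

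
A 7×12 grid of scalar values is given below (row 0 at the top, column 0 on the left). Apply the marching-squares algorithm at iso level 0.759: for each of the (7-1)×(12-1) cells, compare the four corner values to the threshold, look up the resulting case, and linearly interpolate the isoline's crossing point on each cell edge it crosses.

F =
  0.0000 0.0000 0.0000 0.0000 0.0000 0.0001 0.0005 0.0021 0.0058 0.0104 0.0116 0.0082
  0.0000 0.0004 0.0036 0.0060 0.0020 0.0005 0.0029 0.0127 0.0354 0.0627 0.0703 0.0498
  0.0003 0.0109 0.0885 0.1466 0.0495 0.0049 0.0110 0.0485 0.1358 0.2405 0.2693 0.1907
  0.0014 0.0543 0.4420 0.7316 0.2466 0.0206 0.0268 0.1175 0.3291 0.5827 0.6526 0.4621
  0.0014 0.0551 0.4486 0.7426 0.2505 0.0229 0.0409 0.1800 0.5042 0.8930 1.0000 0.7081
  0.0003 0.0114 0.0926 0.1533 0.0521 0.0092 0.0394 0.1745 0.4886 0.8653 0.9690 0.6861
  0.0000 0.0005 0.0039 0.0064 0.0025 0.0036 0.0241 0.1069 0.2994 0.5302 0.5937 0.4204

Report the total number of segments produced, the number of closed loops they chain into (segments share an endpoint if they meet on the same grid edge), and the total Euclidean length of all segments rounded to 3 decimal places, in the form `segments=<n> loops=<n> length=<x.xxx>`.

segments=8 loops=1 length=7.053

cell (3,8): code 0100 → (3.568,9.000)–(4.000,8.655)
cell (3,9): code 1100 → (3.306,10.000)–(3.568,9.000)
cell (3,10): code 1000 → (4.000,10.826)–(3.306,10.000)
cell (4,8): code 0110 → (4.000,8.655)–(5.000,8.718)
cell (4,10): code 1001 → (5.000,10.742)–(4.000,10.826)
cell (5,8): code 0010 → (5.000,8.718)–(5.317,9.000)
cell (5,9): code 0011 → (5.317,9.000)–(5.560,10.000)
cell (5,10): code 0001 → (5.560,10.000)–(5.000,10.742)
total: 8 segments, chained into 1 closed loop(s), length Σ = 7.053127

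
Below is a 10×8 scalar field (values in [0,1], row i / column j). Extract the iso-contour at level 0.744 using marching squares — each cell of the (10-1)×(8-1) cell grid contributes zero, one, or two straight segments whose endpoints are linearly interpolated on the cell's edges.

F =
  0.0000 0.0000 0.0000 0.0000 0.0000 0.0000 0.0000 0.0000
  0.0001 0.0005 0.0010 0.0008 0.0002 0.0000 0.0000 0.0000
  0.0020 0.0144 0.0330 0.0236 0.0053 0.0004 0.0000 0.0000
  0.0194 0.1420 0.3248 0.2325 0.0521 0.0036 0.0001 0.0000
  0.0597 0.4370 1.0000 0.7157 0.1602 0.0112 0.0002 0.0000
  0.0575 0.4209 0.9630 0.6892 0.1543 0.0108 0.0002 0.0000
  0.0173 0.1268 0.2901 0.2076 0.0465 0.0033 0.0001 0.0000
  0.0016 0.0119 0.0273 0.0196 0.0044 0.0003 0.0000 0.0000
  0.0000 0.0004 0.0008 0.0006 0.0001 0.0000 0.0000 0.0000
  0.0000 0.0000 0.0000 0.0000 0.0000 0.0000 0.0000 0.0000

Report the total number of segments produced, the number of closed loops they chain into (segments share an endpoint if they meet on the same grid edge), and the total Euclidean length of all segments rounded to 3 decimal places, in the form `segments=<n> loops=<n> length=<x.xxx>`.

segments=6 loops=1 length=4.958

cell (3,1): code 0100 → (3.621,2.000)–(4.000,1.545)
cell (3,2): code 1000 → (4.000,2.900)–(3.621,2.000)
cell (4,1): code 0110 → (4.000,1.545)–(5.000,1.596)
cell (4,2): code 1001 → (5.000,2.800)–(4.000,2.900)
cell (5,1): code 0010 → (5.000,1.596)–(5.325,2.000)
cell (5,2): code 0001 → (5.325,2.000)–(5.000,2.800)
total: 6 segments, chained into 1 closed loop(s), length Σ = 4.957703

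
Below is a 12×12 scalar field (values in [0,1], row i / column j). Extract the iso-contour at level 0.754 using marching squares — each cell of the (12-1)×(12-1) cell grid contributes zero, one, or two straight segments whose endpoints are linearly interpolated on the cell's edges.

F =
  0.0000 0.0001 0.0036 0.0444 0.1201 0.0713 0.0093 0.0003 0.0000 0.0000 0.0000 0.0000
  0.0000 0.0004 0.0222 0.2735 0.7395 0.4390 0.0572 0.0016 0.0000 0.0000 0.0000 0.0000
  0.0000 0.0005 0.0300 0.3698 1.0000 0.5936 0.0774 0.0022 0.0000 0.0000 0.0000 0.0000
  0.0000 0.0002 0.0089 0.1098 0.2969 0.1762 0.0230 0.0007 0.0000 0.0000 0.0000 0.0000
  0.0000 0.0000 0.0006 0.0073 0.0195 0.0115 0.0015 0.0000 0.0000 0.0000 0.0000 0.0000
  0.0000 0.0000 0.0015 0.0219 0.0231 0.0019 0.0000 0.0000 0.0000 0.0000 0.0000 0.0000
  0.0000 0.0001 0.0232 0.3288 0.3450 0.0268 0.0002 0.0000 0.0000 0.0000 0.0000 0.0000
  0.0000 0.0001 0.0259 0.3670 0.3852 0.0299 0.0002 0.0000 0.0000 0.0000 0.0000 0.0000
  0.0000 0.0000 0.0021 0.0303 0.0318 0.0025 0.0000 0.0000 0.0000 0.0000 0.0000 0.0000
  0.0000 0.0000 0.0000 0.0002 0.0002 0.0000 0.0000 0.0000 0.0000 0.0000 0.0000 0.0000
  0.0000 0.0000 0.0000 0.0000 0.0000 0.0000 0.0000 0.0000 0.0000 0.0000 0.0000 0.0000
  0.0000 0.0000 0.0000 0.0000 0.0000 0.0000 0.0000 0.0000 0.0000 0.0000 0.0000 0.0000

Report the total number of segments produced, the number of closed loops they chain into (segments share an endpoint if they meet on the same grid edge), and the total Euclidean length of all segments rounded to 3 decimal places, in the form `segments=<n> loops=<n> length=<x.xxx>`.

segments=4 loops=1 length=3.367

cell (1,3): code 0100 → (1.056,4.000)–(2.000,3.610)
cell (1,4): code 1000 → (2.000,4.605)–(1.056,4.000)
cell (2,3): code 0010 → (2.000,3.610)–(2.350,4.000)
cell (2,4): code 0001 → (2.350,4.000)–(2.000,4.605)
total: 4 segments, chained into 1 closed loop(s), length Σ = 3.366884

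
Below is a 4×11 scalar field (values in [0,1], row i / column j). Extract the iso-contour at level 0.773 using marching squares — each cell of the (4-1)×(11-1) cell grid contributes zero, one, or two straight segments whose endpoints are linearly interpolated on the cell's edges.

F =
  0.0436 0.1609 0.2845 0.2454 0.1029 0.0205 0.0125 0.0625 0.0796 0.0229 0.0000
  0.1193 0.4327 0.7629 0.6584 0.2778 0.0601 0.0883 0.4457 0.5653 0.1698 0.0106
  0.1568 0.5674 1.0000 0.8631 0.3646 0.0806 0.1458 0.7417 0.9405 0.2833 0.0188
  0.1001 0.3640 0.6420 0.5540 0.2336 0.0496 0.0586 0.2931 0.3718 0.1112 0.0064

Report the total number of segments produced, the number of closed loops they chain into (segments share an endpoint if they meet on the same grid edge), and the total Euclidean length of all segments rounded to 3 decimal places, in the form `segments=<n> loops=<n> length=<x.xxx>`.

segments=10 loops=2 length=7.666

cell (1,1): code 0100 → (1.043,2.000)–(2.000,1.475)
cell (1,2): code 1100 → (1.560,3.000)–(1.043,2.000)
cell (1,3): code 1000 → (2.000,3.181)–(1.560,3.000)
cell (1,7): code 0100 → (1.554,8.000)–(2.000,7.157)
cell (1,8): code 1000 → (2.000,8.255)–(1.554,8.000)
cell (2,1): code 0010 → (2.000,1.475)–(2.634,2.000)
cell (2,2): code 0011 → (2.634,2.000)–(2.291,3.000)
cell (2,3): code 0001 → (2.291,3.000)–(2.000,3.181)
cell (2,7): code 0010 → (2.000,7.157)–(2.295,8.000)
cell (2,8): code 0001 → (2.295,8.000)–(2.000,8.255)
total: 10 segments, chained into 2 closed loop(s), length Σ = 7.666148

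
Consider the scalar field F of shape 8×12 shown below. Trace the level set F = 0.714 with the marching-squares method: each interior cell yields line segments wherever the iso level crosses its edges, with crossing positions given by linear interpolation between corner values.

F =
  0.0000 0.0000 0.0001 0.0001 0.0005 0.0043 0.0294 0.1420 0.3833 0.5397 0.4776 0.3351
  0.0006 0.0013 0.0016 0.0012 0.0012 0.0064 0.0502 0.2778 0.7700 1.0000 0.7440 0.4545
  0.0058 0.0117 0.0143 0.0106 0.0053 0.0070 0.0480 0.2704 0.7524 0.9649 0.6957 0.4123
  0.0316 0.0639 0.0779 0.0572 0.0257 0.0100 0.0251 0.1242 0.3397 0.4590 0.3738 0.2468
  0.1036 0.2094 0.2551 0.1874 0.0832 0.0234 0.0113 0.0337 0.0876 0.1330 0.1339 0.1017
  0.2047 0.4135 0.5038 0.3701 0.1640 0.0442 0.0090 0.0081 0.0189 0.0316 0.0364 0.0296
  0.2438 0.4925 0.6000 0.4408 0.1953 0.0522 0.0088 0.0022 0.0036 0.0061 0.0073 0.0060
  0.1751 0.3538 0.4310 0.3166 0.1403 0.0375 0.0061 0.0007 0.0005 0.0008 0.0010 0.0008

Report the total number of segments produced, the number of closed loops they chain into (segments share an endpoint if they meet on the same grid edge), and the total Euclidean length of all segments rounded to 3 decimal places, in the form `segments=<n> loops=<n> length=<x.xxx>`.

segments=10 loops=1 length=6.838

cell (0,7): code 0100 → (0.855,8.000)–(1.000,7.886)
cell (0,8): code 1100 → (0.379,9.000)–(0.855,8.000)
cell (0,9): code 1100 → (0.887,10.000)–(0.379,9.000)
cell (0,10): code 1000 → (1.000,10.104)–(0.887,10.000)
cell (1,7): code 0110 → (1.000,7.886)–(2.000,7.920)
cell (1,9): code 1011 → (2.000,9.932)–(1.621,10.000)
cell (1,10): code 0001 → (1.621,10.000)–(1.000,10.104)
cell (2,7): code 0010 → (2.000,7.920)–(2.093,8.000)
cell (2,8): code 0011 → (2.093,8.000)–(2.496,9.000)
cell (2,9): code 0001 → (2.496,9.000)–(2.000,9.932)
total: 10 segments, chained into 1 closed loop(s), length Σ = 6.838476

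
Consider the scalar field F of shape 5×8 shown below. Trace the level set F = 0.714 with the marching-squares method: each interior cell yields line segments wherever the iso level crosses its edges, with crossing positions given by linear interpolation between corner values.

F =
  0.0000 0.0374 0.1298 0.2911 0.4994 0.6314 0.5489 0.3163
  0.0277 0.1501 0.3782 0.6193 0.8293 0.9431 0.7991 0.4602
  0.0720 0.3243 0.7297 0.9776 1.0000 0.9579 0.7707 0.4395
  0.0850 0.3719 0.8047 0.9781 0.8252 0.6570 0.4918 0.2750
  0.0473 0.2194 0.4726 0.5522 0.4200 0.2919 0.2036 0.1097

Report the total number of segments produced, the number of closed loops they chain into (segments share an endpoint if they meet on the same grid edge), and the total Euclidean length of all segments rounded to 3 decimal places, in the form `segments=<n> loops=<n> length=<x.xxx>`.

cell (0,3): code 0100 → (0.651,4.000)–(1.000,3.451)
cell (0,4): code 1100 → (0.265,5.000)–(0.651,4.000)
cell (0,5): code 1100 → (0.660,6.000)–(0.265,5.000)
cell (0,6): code 1000 → (1.000,6.251)–(0.660,6.000)
cell (1,1): code 0100 → (1.955,2.000)–(2.000,1.961)
cell (1,2): code 1100 → (1.264,3.000)–(1.955,2.000)
cell (1,3): code 1110 → (1.000,3.451)–(1.264,3.000)
cell (1,6): code 1001 → (2.000,6.171)–(1.000,6.251)
cell (2,1): code 0110 → (2.000,1.961)–(3.000,1.790)
cell (2,4): code 1011 → (3.000,4.661)–(2.811,5.000)
cell (2,5): code 0011 → (2.811,5.000)–(2.203,6.000)
cell (2,6): code 0001 → (2.203,6.000)–(2.000,6.171)
cell (3,1): code 0010 → (3.000,1.790)–(3.273,2.000)
cell (3,2): code 0011 → (3.273,2.000)–(3.620,3.000)
cell (3,3): code 0011 → (3.620,3.000)–(3.274,4.000)
cell (3,4): code 0001 → (3.274,4.000)–(3.000,4.661)
total: 16 segments, chained into 1 closed loop(s), length Σ = 12.036095

segments=16 loops=1 length=12.036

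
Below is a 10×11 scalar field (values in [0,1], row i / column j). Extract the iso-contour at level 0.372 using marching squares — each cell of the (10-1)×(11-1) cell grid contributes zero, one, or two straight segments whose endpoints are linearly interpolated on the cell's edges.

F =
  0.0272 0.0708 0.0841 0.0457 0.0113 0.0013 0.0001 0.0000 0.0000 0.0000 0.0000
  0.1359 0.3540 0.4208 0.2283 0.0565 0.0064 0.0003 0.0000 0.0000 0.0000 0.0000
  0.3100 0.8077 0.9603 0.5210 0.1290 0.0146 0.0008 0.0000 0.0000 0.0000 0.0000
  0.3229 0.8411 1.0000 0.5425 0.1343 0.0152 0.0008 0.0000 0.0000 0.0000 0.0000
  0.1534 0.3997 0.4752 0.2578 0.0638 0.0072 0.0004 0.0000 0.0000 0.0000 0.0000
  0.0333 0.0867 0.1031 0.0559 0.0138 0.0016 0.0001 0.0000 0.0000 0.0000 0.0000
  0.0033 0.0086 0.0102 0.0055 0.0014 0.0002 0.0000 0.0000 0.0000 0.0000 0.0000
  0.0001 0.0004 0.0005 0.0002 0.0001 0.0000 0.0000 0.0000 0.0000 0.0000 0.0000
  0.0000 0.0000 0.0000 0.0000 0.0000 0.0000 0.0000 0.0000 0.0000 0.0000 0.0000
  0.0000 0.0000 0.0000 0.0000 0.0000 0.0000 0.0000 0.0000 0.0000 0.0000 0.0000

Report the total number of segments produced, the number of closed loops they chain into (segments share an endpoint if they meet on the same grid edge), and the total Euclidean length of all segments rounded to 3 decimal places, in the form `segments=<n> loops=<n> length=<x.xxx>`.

cell (0,1): code 0100 → (0.855,2.000)–(1.000,1.269)
cell (0,2): code 1000 → (1.000,2.254)–(0.855,2.000)
cell (1,0): code 0100 → (1.040,1.000)–(2.000,0.125)
cell (1,1): code 1110 → (1.000,1.269)–(1.040,1.000)
cell (1,2): code 1101 → (1.491,3.000)–(1.000,2.254)
cell (1,3): code 1000 → (2.000,3.380)–(1.491,3.000)
cell (2,0): code 0110 → (2.000,0.125)–(3.000,0.095)
cell (2,3): code 1001 → (3.000,3.418)–(2.000,3.380)
cell (3,0): code 0110 → (3.000,0.095)–(4.000,0.888)
cell (3,2): code 1011 → (4.000,2.475)–(3.599,3.000)
cell (3,3): code 0001 → (3.599,3.000)–(3.000,3.418)
cell (4,0): code 0010 → (4.000,0.888)–(4.088,1.000)
cell (4,1): code 0011 → (4.088,1.000)–(4.277,2.000)
cell (4,2): code 0001 → (4.277,2.000)–(4.000,2.475)
total: 14 segments, chained into 1 closed loop(s), length Σ = 10.516323

segments=14 loops=1 length=10.516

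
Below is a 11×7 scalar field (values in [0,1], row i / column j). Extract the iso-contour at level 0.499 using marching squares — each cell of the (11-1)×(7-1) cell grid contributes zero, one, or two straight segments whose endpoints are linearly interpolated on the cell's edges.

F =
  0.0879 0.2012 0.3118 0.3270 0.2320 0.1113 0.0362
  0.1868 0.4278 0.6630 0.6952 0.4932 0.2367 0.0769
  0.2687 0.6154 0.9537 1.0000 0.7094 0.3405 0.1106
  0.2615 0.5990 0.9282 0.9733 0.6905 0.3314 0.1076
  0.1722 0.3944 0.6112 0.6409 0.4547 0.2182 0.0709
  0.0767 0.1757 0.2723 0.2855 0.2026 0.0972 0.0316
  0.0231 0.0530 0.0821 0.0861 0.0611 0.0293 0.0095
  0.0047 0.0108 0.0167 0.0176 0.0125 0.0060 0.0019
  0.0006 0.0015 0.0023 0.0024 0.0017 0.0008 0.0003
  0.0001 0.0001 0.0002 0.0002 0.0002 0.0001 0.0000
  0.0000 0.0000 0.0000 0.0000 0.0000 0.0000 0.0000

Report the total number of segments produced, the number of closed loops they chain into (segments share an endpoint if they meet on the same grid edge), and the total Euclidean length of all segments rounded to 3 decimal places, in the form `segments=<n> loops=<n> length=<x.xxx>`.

segments=16 loops=1 length=12.335

cell (0,1): code 0100 → (0.533,2.000)–(1.000,1.303)
cell (0,2): code 1100 → (0.467,3.000)–(0.533,2.000)
cell (0,3): code 1000 → (1.000,3.971)–(0.467,3.000)
cell (1,0): code 0100 → (1.380,1.000)–(2.000,0.664)
cell (1,1): code 1110 → (1.000,1.303)–(1.380,1.000)
cell (1,3): code 1101 → (1.027,4.000)–(1.000,3.971)
cell (1,4): code 1000 → (2.000,4.570)–(1.027,4.000)
cell (2,0): code 0110 → (2.000,0.664)–(3.000,0.704)
cell (2,4): code 1001 → (3.000,4.533)–(2.000,4.570)
cell (3,0): code 0010 → (3.000,0.704)–(3.489,1.000)
cell (3,1): code 0111 → (3.489,1.000)–(4.000,1.482)
cell (3,3): code 1011 → (4.000,3.762)–(3.812,4.000)
cell (3,4): code 0001 → (3.812,4.000)–(3.000,4.533)
cell (4,1): code 0010 → (4.000,1.482)–(4.331,2.000)
cell (4,2): code 0011 → (4.331,2.000)–(4.399,3.000)
cell (4,3): code 0001 → (4.399,3.000)–(4.000,3.762)
total: 16 segments, chained into 1 closed loop(s), length Σ = 12.335179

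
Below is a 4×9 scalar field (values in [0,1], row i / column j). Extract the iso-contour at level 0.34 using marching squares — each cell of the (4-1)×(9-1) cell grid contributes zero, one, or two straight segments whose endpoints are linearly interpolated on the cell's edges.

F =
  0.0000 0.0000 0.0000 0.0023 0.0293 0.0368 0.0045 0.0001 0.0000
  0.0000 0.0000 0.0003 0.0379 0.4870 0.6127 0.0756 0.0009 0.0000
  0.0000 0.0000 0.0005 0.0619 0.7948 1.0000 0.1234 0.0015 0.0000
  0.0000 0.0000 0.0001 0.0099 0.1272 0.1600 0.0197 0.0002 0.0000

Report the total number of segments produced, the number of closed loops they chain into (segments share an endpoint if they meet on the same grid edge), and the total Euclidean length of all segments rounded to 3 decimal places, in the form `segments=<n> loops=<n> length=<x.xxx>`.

cell (0,3): code 0100 → (0.679,4.000)–(1.000,3.673)
cell (0,4): code 1100 → (0.526,5.000)–(0.679,4.000)
cell (0,5): code 1000 → (1.000,5.508)–(0.526,5.000)
cell (1,3): code 0110 → (1.000,3.673)–(2.000,3.379)
cell (1,5): code 1001 → (2.000,5.753)–(1.000,5.508)
cell (2,3): code 0010 → (2.000,3.379)–(2.681,4.000)
cell (2,4): code 0011 → (2.681,4.000)–(2.786,5.000)
cell (2,5): code 0001 → (2.786,5.000)–(2.000,5.753)
total: 8 segments, chained into 1 closed loop(s), length Σ = 7.251271

segments=8 loops=1 length=7.251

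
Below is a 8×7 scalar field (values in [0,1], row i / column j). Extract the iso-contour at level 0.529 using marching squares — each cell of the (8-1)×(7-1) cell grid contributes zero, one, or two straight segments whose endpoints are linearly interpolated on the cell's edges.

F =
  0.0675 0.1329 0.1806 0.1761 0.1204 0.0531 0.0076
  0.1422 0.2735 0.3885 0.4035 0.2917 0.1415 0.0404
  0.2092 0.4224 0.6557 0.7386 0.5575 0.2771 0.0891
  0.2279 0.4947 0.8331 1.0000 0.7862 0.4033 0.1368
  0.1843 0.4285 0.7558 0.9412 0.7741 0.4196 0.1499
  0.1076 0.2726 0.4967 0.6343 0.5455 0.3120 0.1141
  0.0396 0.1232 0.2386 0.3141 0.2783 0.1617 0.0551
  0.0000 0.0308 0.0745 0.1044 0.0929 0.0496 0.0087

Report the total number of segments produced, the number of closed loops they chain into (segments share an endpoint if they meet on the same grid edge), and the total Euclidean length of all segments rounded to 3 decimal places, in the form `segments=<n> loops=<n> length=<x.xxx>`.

cell (1,1): code 0100 → (1.526,2.000)–(2.000,1.457)
cell (1,2): code 1100 → (1.375,3.000)–(1.526,2.000)
cell (1,3): code 1100 → (1.893,4.000)–(1.375,3.000)
cell (1,4): code 1000 → (2.000,4.102)–(1.893,4.000)
cell (2,1): code 0110 → (2.000,1.457)–(3.000,1.101)
cell (2,4): code 1001 → (3.000,4.672)–(2.000,4.102)
cell (3,1): code 0110 → (3.000,1.101)–(4.000,1.307)
cell (3,4): code 1001 → (4.000,4.691)–(3.000,4.672)
cell (4,1): code 0010 → (4.000,1.307)–(4.875,2.000)
cell (4,2): code 0111 → (4.875,2.000)–(5.000,2.235)
cell (4,4): code 1001 → (5.000,4.071)–(4.000,4.691)
cell (5,2): code 0010 → (5.000,2.235)–(5.329,3.000)
cell (5,3): code 0011 → (5.329,3.000)–(5.062,4.000)
cell (5,4): code 0001 → (5.062,4.000)–(5.000,4.071)
total: 14 segments, chained into 1 closed loop(s), length Σ = 11.760968

segments=14 loops=1 length=11.761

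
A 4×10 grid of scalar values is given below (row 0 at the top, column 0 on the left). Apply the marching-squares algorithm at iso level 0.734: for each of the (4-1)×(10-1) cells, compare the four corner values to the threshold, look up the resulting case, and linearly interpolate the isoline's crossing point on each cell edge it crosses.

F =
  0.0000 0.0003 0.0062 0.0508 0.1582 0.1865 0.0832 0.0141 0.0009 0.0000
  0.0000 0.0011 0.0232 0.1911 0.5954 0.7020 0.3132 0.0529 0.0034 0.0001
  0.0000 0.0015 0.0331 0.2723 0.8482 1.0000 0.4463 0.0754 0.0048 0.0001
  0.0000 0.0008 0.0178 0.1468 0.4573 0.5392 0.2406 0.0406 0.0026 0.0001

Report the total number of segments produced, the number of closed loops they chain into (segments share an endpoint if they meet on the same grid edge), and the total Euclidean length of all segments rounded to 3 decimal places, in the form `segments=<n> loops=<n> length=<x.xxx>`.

cell (1,3): code 0100 → (1.548,4.000)–(2.000,3.802)
cell (1,4): code 1100 → (1.107,5.000)–(1.548,4.000)
cell (1,5): code 1000 → (2.000,5.480)–(1.107,5.000)
cell (2,3): code 0010 → (2.000,3.802)–(2.292,4.000)
cell (2,4): code 0011 → (2.292,4.000)–(2.577,5.000)
cell (2,5): code 0001 → (2.577,5.000)–(2.000,5.480)
total: 6 segments, chained into 1 closed loop(s), length Σ = 4.743852

segments=6 loops=1 length=4.744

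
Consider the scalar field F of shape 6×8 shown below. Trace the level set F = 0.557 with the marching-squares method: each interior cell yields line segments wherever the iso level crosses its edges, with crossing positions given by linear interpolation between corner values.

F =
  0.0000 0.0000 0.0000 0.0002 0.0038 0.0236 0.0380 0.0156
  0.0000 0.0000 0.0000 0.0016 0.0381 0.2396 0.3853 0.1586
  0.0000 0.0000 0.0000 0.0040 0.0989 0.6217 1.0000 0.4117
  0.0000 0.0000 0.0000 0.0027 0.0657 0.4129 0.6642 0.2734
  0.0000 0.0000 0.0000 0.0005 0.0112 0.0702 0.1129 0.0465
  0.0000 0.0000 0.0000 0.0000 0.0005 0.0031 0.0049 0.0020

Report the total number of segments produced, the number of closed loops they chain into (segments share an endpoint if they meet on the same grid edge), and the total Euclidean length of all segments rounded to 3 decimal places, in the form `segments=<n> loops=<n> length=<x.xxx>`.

cell (1,4): code 0100 → (1.831,5.000)–(2.000,4.876)
cell (1,5): code 1100 → (1.279,6.000)–(1.831,5.000)
cell (1,6): code 1000 → (2.000,6.753)–(1.279,6.000)
cell (2,4): code 0010 → (2.000,4.876)–(2.310,5.000)
cell (2,5): code 0111 → (2.310,5.000)–(3.000,5.573)
cell (2,6): code 1001 → (3.000,6.274)–(2.000,6.753)
cell (3,5): code 0010 → (3.000,5.573)–(3.194,6.000)
cell (3,6): code 0001 → (3.194,6.000)–(3.000,6.274)
total: 8 segments, chained into 1 closed loop(s), length Σ = 5.538623

segments=8 loops=1 length=5.539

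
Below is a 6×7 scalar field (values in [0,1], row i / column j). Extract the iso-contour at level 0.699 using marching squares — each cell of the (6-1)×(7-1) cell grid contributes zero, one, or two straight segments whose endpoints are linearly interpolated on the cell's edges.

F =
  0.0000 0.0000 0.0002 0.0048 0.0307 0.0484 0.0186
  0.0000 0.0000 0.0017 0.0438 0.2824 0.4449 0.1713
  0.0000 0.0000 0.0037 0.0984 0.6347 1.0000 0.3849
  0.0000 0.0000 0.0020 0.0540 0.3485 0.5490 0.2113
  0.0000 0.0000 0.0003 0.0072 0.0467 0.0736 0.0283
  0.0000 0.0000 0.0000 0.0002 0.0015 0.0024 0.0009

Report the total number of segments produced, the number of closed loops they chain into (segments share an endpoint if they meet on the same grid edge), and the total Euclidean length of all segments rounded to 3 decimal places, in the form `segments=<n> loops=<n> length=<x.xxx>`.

cell (1,4): code 0100 → (1.458,5.000)–(2.000,4.176)
cell (1,5): code 1000 → (2.000,5.489)–(1.458,5.000)
cell (2,4): code 0010 → (2.000,4.176)–(2.667,5.000)
cell (2,5): code 0001 → (2.667,5.000)–(2.000,5.489)
total: 4 segments, chained into 1 closed loop(s), length Σ = 3.604749

segments=4 loops=1 length=3.605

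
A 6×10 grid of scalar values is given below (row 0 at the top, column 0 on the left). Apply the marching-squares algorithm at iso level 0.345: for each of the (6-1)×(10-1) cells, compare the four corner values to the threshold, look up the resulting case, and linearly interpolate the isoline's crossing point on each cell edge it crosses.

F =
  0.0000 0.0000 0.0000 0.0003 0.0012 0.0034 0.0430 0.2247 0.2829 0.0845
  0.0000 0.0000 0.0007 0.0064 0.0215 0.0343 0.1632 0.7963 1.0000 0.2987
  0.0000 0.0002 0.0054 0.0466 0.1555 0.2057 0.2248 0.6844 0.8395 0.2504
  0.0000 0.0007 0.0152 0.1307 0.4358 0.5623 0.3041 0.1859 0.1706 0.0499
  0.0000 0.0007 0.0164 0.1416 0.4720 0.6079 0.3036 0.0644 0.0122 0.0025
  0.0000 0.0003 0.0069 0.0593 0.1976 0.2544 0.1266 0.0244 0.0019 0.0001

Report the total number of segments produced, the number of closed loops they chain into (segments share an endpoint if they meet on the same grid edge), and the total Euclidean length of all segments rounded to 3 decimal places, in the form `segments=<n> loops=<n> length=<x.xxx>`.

segments=16 loops=2 length=15.810

cell (0,6): code 0100 → (0.210,7.000)–(1.000,6.287)
cell (0,7): code 1100 → (0.087,8.000)–(0.210,7.000)
cell (0,8): code 1000 → (1.000,8.934)–(0.087,8.000)
cell (1,6): code 0110 → (1.000,6.287)–(2.000,6.262)
cell (1,8): code 1001 → (2.000,8.839)–(1.000,8.934)
cell (2,3): code 0100 → (2.676,4.000)–(3.000,3.702)
cell (2,4): code 1100 → (2.391,5.000)–(2.676,4.000)
cell (2,5): code 1000 → (3.000,5.842)–(2.391,5.000)
cell (2,6): code 0010 → (2.000,6.262)–(2.681,7.000)
cell (2,7): code 0011 → (2.681,7.000)–(2.739,8.000)
cell (2,8): code 0001 → (2.739,8.000)–(2.000,8.839)
cell (3,3): code 0110 → (3.000,3.702)–(4.000,3.616)
cell (3,5): code 1001 → (4.000,5.864)–(3.000,5.842)
cell (4,3): code 0010 → (4.000,3.616)–(4.463,4.000)
cell (4,4): code 0011 → (4.463,4.000)–(4.744,5.000)
cell (4,5): code 0001 → (4.744,5.000)–(4.000,5.864)
total: 16 segments, chained into 2 closed loop(s), length Σ = 15.810386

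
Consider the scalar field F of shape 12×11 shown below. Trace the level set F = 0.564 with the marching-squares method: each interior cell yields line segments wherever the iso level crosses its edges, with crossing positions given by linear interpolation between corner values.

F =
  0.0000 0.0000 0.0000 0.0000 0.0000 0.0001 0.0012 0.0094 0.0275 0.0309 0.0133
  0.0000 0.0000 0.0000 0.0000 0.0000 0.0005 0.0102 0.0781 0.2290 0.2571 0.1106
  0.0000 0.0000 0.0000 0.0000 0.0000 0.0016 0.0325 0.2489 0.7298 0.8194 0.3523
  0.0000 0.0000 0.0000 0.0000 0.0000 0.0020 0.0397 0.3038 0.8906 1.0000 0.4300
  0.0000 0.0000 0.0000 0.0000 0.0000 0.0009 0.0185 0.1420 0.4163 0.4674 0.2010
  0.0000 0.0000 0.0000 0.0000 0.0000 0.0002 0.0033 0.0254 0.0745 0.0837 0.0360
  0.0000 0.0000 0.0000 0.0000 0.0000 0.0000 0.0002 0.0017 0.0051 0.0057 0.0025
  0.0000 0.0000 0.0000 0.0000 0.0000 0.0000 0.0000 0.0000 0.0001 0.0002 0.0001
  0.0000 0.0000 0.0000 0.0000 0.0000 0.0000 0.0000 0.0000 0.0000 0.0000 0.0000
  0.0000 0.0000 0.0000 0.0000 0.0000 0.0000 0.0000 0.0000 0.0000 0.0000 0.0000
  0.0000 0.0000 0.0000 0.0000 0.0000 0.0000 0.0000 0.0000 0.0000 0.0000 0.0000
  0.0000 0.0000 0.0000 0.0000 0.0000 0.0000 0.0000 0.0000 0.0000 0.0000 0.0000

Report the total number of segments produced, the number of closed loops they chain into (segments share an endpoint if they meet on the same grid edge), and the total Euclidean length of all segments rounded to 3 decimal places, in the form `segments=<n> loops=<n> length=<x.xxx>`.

segments=8 loops=1 length=7.256

cell (1,7): code 0100 → (1.669,8.000)–(2.000,7.655)
cell (1,8): code 1100 → (1.546,9.000)–(1.669,8.000)
cell (1,9): code 1000 → (2.000,9.547)–(1.546,9.000)
cell (2,7): code 0110 → (2.000,7.655)–(3.000,7.443)
cell (2,9): code 1001 → (3.000,9.765)–(2.000,9.547)
cell (3,7): code 0010 → (3.000,7.443)–(3.689,8.000)
cell (3,8): code 0011 → (3.689,8.000)–(3.819,9.000)
cell (3,9): code 0001 → (3.819,9.000)–(3.000,9.765)
total: 8 segments, chained into 1 closed loop(s), length Σ = 7.256262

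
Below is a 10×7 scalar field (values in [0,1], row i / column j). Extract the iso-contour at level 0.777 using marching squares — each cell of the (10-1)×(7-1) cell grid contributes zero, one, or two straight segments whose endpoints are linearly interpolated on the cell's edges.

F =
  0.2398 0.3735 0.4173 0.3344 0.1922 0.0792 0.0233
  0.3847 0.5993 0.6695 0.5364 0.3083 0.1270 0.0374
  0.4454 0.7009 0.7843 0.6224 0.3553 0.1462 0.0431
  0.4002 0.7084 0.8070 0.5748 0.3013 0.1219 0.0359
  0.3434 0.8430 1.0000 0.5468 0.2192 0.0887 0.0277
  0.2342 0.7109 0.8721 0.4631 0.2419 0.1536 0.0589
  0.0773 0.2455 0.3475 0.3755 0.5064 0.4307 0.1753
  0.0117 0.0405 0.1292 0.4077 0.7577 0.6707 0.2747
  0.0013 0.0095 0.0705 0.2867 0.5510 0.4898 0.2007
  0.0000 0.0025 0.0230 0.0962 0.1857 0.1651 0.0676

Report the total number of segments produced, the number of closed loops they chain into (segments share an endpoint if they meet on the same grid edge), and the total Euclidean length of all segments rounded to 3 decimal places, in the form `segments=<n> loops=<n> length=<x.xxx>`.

cell (1,1): code 0100 → (1.936,2.000)–(2.000,1.912)
cell (1,2): code 1000 → (2.000,2.045)–(1.936,2.000)
cell (2,1): code 0110 → (2.000,1.912)–(3.000,1.696)
cell (2,2): code 1001 → (3.000,2.129)–(2.000,2.045)
cell (3,0): code 0100 → (3.510,1.000)–(4.000,0.868)
cell (3,1): code 1110 → (3.000,1.696)–(3.510,1.000)
cell (3,2): code 1001 → (4.000,2.492)–(3.000,2.129)
cell (4,0): code 0010 → (4.000,0.868)–(4.500,1.000)
cell (4,1): code 0111 → (4.500,1.000)–(5.000,1.410)
cell (4,2): code 1001 → (5.000,2.233)–(4.000,2.492)
cell (5,1): code 0010 → (5.000,1.410)–(5.181,2.000)
cell (5,2): code 0001 → (5.181,2.000)–(5.000,2.233)
total: 12 segments, chained into 1 closed loop(s), length Σ = 7.755818

segments=12 loops=1 length=7.756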